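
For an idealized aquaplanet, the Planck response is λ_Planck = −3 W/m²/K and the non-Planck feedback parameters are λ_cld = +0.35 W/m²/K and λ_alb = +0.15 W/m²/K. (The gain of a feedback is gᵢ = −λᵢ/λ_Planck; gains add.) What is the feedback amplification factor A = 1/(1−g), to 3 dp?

1.200

Convert to gains: g_cld = 0.35/3 = 0.1167; g_alb = 0.15/3 = 0.05.
Total gain g = 0.1667.
A = 1/(1 − 0.1667) = 1.200.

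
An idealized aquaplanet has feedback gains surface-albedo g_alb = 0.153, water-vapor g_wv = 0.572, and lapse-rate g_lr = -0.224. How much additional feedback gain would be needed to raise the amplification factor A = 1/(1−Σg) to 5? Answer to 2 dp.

Current total gain = 0.501.
Target gain for A = 5: g* = 1 − 1/5 = 0.8.
Additional gain needed = 0.8 − 0.501 = 0.30.

0.30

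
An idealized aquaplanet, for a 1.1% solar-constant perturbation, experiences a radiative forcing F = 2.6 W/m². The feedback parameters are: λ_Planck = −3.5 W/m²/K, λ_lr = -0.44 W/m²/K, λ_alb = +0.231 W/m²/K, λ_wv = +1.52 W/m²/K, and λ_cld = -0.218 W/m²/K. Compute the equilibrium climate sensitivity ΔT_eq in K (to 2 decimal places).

Net feedback parameter λ = (−3.5) + (-0.44) + (+0.231) + (+1.52) + (-0.218) = -2.407 W/m²/K.
ΔT = −F/λ = −2.6/(-2.407) = 1.08 K.

1.08 K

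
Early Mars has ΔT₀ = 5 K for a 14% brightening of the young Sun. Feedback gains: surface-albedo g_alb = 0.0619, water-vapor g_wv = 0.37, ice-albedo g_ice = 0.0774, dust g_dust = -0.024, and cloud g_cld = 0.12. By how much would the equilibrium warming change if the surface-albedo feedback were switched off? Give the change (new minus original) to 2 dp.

Original: g = 0.6053, ΔT = 5/(1−0.6053) = 12.6678 K.
Without surface-albedo: g' = 0.5434, ΔT' = 5/(1−0.5434) = 10.9505 K.
Change = 10.9505 − 12.6678 = -1.72 K.

-1.72 K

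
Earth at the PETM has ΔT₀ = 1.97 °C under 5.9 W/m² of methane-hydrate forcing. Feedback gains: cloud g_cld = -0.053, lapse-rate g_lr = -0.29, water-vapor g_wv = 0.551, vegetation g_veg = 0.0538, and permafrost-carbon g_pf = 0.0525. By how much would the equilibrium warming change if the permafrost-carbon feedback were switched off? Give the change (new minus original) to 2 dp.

-0.20 °C

Original: g = 0.3143, ΔT = 1.97/(1−0.3143) = 2.8730 °C.
Without permafrost-carbon: g' = 0.2618, ΔT' = 1.97/(1−0.2618) = 2.6687 °C.
Change = 2.6687 − 2.8730 = -0.20 °C.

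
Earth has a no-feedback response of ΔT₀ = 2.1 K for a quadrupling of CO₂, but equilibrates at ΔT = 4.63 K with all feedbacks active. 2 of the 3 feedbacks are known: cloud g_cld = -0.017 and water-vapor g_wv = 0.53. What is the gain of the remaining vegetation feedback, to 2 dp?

Amplification A = ΔT/ΔT₀ = 4.63/2.1 = 2.205.
Total gain g = 1 − 1/A = 1 − 1/2.205 = 0.5465.
Known gains sum to -0.017 + 0.53 = 0.513.
g_veg = 0.5465 − 0.513 = 0.03.

0.03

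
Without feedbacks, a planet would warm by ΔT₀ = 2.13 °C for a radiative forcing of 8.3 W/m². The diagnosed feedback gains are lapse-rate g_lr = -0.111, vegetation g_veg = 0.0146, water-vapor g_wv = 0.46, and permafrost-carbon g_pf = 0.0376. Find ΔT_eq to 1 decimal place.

3.6 °C

Total gain g = -0.111 + 0.0146 + 0.46 + 0.0376 = 0.4012.
Amplification A = 1/(1 − 0.4012) = 1.67.
ΔT = 2.13 × 1.67 = 3.6 °C.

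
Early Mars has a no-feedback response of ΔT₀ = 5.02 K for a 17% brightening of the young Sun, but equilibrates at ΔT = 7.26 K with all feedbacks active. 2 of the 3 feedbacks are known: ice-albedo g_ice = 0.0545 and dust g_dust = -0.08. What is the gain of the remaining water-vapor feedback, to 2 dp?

0.33

Amplification A = ΔT/ΔT₀ = 7.26/5.02 = 1.446.
Total gain g = 1 − 1/A = 1 − 1/1.446 = 0.3084.
Known gains sum to 0.0545 − 0.08 = -0.0255.
g_wv = 0.3084 + 0.0255 = 0.33.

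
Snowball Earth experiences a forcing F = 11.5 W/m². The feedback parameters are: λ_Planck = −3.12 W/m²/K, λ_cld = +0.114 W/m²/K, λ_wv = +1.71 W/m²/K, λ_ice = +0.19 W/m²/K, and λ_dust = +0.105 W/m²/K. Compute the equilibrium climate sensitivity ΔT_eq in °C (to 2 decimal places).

11.49 °C

Net feedback parameter λ = (−3.12) + (+0.114) + (+1.71) + (+0.19) + (+0.105) = -1.001 W/m²/K.
ΔT = −F/λ = −11.5/(-1.001) = 11.49 °C.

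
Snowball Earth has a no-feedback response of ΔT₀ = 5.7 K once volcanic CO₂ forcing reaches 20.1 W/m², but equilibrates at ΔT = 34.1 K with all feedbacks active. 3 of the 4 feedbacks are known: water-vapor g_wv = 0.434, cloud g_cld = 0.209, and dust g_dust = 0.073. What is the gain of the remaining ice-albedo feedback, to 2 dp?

0.12

Amplification A = ΔT/ΔT₀ = 34.1/5.7 = 5.982.
Total gain g = 1 − 1/A = 1 − 1/5.982 = 0.8328.
Known gains sum to 0.434 + 0.209 + 0.073 = 0.716.
g_ice = 0.8328 − 0.716 = 0.12.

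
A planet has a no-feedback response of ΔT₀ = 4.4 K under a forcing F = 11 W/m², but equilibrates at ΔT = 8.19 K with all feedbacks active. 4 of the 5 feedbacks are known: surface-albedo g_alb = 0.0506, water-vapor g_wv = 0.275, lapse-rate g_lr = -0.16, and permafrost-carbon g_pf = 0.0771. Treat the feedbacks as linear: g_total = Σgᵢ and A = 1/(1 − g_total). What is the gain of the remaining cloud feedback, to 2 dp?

0.22

Amplification A = ΔT/ΔT₀ = 8.19/4.4 = 1.861.
Total gain g = 1 − 1/A = 1 − 1/1.861 = 0.4627.
Known gains sum to 0.0506 + 0.275 − 0.16 + 0.0771 = 0.2427.
g_cld = 0.4627 − 0.2427 = 0.22.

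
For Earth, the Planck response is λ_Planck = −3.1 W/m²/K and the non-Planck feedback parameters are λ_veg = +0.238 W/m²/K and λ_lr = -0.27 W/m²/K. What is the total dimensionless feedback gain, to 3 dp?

-0.010

Convert to gains: g_veg = 0.238/3.1 = 0.07677; g_lr = -0.27/3.1 = -0.0871.
Total gain g = -0.01033.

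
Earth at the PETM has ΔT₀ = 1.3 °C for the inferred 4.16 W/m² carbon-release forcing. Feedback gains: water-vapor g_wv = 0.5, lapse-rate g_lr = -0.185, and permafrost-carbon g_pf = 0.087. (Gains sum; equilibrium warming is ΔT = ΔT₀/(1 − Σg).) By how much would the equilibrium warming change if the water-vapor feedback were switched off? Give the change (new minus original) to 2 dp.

Original: g = 0.402, ΔT = 1.3/(1−0.402) = 2.1739 °C.
Without water-vapor: g' = -0.098, ΔT' = 1.3/(1+0.098) = 1.1840 °C.
Change = 1.1840 − 2.1739 = -0.99 °C.

-0.99 °C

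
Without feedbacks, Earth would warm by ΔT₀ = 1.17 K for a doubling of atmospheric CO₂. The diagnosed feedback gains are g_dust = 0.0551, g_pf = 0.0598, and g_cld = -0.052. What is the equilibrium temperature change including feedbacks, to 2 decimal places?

Total gain g = 0.0551 + 0.0598 − 0.052 = 0.0629.
Amplification A = 1/(1 − 0.0629) = 1.067.
ΔT = 1.17 × 1.067 = 1.25 K.

1.25 K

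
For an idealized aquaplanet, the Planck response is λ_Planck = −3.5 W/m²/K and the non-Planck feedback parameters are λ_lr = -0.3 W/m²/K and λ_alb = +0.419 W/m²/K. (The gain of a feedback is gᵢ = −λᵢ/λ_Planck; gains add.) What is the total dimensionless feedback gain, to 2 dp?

0.03

Convert to gains: g_lr = -0.3/3.5 = -0.08571; g_alb = 0.419/3.5 = 0.1197.
Total gain g = 0.03399.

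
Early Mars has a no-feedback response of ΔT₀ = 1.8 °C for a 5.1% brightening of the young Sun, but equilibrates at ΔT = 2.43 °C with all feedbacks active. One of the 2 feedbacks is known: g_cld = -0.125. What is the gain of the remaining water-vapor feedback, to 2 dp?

0.38

Amplification A = ΔT/ΔT₀ = 2.43/1.8 = 1.35.
Total gain g = 1 − 1/A = 1 − 1/1.35 = 0.2593.
The known gain is -0.125.
g_wv = 0.2593 + 0.125 = 0.38.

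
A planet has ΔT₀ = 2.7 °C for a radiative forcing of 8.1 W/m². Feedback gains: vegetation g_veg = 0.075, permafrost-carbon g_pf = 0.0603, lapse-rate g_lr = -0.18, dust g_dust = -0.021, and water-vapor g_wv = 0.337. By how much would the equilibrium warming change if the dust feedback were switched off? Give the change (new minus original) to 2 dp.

Original: g = 0.2713, ΔT = 2.7/(1−0.2713) = 3.7052 °C.
Without dust: g' = 0.2923, ΔT' = 2.7/(1−0.2923) = 3.8152 °C.
Change = 3.8152 − 3.7052 = 0.11 °C.

0.11 °C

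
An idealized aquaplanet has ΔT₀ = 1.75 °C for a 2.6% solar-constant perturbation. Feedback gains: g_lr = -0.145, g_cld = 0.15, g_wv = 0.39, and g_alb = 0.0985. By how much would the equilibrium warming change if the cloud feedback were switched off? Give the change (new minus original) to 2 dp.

Original: g = 0.4935, ΔT = 1.75/(1−0.4935) = 3.4551 °C.
Without cloud: g' = 0.3435, ΔT' = 1.75/(1−0.3435) = 2.6657 °C.
Change = 2.6657 − 3.4551 = -0.79 °C.

-0.79 °C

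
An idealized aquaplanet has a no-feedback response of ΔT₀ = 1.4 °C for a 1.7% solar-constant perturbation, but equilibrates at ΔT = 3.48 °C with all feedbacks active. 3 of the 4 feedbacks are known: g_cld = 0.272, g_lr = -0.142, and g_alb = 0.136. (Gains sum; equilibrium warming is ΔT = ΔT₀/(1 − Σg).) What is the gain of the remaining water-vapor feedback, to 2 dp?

Amplification A = ΔT/ΔT₀ = 3.48/1.4 = 2.486.
Total gain g = 1 − 1/A = 1 − 1/2.486 = 0.5977.
Known gains sum to 0.272 − 0.142 + 0.136 = 0.266.
g_wv = 0.5977 − 0.266 = 0.33.

0.33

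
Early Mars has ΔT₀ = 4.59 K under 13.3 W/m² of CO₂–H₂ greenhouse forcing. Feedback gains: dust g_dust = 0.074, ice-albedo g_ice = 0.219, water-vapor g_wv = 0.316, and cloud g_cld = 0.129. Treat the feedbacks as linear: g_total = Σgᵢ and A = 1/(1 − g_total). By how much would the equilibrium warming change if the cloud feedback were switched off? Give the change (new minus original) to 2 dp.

Original: g = 0.738, ΔT = 4.59/(1−0.738) = 17.5191 K.
Without cloud: g' = 0.609, ΔT' = 4.59/(1−0.609) = 11.7391 K.
Change = 11.7391 − 17.5191 = -5.78 K.

-5.78 K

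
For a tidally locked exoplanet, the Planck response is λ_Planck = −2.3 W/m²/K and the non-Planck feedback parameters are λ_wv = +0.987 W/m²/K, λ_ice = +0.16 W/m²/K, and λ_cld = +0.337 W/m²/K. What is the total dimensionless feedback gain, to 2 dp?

Convert to gains: g_wv = 0.987/2.3 = 0.4291; g_ice = 0.16/2.3 = 0.06957; g_cld = 0.337/2.3 = 0.1465.
Total gain g = 0.64517.

0.65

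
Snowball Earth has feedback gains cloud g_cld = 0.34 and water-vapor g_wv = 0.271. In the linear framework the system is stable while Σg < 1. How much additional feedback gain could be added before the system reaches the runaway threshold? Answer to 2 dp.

0.39

Current total gain = 0.34 + 0.271 = 0.611.
Margin to runaway = 1 − 0.611 = 0.39.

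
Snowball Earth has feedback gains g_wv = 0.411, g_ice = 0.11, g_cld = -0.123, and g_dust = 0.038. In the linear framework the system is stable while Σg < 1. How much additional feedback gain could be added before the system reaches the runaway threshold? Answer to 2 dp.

Current total gain = 0.411 + 0.11 − 0.123 + 0.038 = 0.436.
Margin to runaway = 1 − 0.436 = 0.56.

0.56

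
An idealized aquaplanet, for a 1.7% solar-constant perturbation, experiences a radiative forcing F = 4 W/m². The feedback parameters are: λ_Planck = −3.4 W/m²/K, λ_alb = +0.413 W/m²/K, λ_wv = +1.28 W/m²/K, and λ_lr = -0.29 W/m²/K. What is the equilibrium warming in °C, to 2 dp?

2.00 °C

Net feedback parameter λ = (−3.4) + (+0.413) + (+1.28) + (-0.29) = -1.997 W/m²/K.
ΔT = −F/λ = −4/(-1.997) = 2.00 °C.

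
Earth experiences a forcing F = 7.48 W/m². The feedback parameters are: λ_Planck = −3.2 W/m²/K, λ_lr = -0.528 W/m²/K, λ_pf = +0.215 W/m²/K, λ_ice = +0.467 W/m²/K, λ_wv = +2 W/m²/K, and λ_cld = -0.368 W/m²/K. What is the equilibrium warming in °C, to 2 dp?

5.29 °C

Net feedback parameter λ = (−3.2) + (-0.528) + (+0.215) + (+0.467) + (+2) + (-0.368) = -1.414 W/m²/K.
ΔT = −F/λ = −7.48/(-1.414) = 5.29 °C.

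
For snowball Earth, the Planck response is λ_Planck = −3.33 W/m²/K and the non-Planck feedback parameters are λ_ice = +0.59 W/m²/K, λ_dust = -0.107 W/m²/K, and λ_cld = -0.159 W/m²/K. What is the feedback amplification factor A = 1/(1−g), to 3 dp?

1.108

Convert to gains: g_ice = 0.59/3.33 = 0.1772; g_dust = -0.107/3.33 = -0.03213; g_cld = -0.159/3.33 = -0.04775.
Total gain g = 0.09732.
A = 1/(1 − 0.09732) = 1.108.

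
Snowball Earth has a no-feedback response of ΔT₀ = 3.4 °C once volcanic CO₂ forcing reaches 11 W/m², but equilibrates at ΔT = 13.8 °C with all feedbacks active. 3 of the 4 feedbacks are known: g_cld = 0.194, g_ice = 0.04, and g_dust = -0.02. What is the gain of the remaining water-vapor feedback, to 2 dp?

0.54

Amplification A = ΔT/ΔT₀ = 13.8/3.4 = 4.059.
Total gain g = 1 − 1/A = 1 − 1/4.059 = 0.7536.
Known gains sum to 0.194 + 0.04 − 0.02 = 0.214.
g_wv = 0.7536 − 0.214 = 0.54.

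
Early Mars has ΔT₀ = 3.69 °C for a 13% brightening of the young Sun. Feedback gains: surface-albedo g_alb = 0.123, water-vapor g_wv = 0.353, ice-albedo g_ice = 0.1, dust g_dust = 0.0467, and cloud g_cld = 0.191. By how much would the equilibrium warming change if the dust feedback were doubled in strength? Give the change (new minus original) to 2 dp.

6.63 °C

Original: g = 0.8137, ΔT = 3.69/(1−0.8137) = 19.8068 °C.
With doubled dust: g' = 0.8604, ΔT' = 3.69/(1−0.8604) = 26.4327 °C.
Change = 26.4327 − 19.8068 = 6.63 °C.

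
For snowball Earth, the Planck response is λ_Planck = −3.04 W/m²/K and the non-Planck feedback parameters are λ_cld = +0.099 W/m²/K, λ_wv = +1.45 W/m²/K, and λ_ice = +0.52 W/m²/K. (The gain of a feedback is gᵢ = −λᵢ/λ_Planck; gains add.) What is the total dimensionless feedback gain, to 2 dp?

0.68

Convert to gains: g_cld = 0.099/3.04 = 0.03257; g_wv = 1.45/3.04 = 0.477; g_ice = 0.52/3.04 = 0.1711.
Total gain g = 0.68067.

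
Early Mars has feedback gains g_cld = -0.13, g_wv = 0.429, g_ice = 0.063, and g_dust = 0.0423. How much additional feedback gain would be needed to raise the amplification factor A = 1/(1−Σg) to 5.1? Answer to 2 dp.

Current total gain = 0.4043.
Target gain for A = 5.1: g* = 1 − 1/5.1 = 0.8039.
Additional gain needed = 0.8039 − 0.4043 = 0.40.

0.40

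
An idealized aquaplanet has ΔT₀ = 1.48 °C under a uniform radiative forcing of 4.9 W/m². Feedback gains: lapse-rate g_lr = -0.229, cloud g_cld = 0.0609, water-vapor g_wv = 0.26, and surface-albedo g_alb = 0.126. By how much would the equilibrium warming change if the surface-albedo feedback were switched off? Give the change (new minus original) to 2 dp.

Original: g = 0.2179, ΔT = 1.48/(1−0.2179) = 1.8923 °C.
Without surface-albedo: g' = 0.0919, ΔT' = 1.48/(1−0.0919) = 1.6298 °C.
Change = 1.6298 − 1.8923 = -0.26 °C.

-0.26 °C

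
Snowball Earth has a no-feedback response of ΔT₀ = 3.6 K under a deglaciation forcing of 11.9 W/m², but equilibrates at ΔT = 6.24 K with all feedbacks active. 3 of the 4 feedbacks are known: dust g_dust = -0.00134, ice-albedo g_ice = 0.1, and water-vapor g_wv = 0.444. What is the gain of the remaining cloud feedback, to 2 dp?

-0.12

Amplification A = ΔT/ΔT₀ = 6.24/3.6 = 1.733.
Total gain g = 1 − 1/A = 1 − 1/1.733 = 0.423.
Known gains sum to -0.00134 + 0.1 + 0.444 = 0.54266.
g_cld = 0.423 − 0.54266 = -0.12.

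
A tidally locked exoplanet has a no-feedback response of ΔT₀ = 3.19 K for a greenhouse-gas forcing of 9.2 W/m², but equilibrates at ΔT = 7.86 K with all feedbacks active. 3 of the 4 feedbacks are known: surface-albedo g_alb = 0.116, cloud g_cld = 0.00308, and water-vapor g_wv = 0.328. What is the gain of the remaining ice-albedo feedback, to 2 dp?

0.15

Amplification A = ΔT/ΔT₀ = 7.86/3.19 = 2.464.
Total gain g = 1 − 1/A = 1 − 1/2.464 = 0.5942.
Known gains sum to 0.116 + 0.00308 + 0.328 = 0.44708.
g_ice = 0.5942 − 0.44708 = 0.15.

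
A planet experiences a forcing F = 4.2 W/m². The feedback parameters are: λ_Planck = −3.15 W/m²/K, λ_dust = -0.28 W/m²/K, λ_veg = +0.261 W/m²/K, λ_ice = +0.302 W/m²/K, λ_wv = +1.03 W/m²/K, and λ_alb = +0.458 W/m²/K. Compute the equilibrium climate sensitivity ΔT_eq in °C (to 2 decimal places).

3.05 °C

Net feedback parameter λ = (−3.15) + (-0.28) + (+0.261) + (+0.302) + (+1.03) + (+0.458) = -1.379 W/m²/K.
ΔT = −F/λ = −4.2/(-1.379) = 3.05 °C.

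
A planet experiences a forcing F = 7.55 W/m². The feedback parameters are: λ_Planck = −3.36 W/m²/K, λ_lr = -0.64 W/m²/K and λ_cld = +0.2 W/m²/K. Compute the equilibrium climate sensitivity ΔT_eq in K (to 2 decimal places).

1.99 K

Net feedback parameter λ = (−3.36) + (-0.64) + (+0.2) = -3.8 W/m²/K.
ΔT = −F/λ = −7.55/(-3.8) = 1.99 K.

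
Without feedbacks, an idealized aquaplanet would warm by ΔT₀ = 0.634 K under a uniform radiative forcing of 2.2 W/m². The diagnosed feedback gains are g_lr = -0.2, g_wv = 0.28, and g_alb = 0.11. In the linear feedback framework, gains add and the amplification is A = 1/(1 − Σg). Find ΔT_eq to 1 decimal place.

0.8 K

Total gain g = -0.2 + 0.28 + 0.11 = 0.19.
Amplification A = 1/(1 − 0.19) = 1.235.
ΔT = 0.634 × 1.235 = 0.8 K.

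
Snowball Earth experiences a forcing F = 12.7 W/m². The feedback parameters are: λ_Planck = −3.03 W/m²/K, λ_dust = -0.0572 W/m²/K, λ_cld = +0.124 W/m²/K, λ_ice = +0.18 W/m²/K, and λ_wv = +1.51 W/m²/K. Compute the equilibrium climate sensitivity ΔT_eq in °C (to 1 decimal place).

10.0 °C

Net feedback parameter λ = (−3.03) + (-0.0572) + (+0.124) + (+0.18) + (+1.51) = -1.2732 W/m²/K.
ΔT = −F/λ = −12.7/(-1.2732) = 10.0 °C.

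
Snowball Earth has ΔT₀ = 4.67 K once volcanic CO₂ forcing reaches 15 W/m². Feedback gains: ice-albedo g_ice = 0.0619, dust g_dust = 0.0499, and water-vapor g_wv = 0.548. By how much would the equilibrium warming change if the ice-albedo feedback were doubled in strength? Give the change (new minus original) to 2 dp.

3.05 K

Original: g = 0.6598, ΔT = 4.67/(1−0.6598) = 13.7272 K.
With doubled ice-albedo: g' = 0.7217, ΔT' = 4.67/(1−0.7217) = 16.7805 K.
Change = 16.7805 − 13.7272 = 3.05 K.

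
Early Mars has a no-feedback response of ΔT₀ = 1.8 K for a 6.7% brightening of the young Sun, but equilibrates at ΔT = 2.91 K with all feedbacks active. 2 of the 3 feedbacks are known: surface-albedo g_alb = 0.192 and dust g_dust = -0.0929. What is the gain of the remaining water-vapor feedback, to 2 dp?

0.28

Amplification A = ΔT/ΔT₀ = 2.91/1.8 = 1.617.
Total gain g = 1 − 1/A = 1 − 1/1.617 = 0.3816.
Known gains sum to 0.192 − 0.0929 = 0.0991.
g_wv = 0.3816 − 0.0991 = 0.28.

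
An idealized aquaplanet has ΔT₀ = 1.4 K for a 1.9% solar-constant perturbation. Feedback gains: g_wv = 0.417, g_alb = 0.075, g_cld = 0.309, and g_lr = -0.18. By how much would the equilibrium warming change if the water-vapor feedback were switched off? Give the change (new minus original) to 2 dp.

Original: g = 0.621, ΔT = 1.4/(1−0.621) = 3.6939 K.
Without water-vapor: g' = 0.204, ΔT' = 1.4/(1−0.204) = 1.7588 K.
Change = 1.7588 − 3.6939 = -1.94 K.

-1.94 K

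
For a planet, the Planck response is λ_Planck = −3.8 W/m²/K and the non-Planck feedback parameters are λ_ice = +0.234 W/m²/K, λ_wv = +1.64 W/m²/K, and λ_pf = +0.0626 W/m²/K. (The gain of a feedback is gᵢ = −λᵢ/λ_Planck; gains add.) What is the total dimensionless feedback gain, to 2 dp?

0.51

Convert to gains: g_ice = 0.234/3.8 = 0.06158; g_wv = 1.64/3.8 = 0.4316; g_pf = 0.0626/3.8 = 0.01647.
Total gain g = 0.50965.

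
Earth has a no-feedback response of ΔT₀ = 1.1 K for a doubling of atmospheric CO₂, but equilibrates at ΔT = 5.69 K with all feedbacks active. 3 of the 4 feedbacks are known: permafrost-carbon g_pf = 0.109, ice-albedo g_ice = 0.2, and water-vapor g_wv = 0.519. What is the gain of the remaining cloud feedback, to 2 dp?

-0.02

Amplification A = ΔT/ΔT₀ = 5.69/1.1 = 5.173.
Total gain g = 1 − 1/A = 1 − 1/5.173 = 0.8067.
Known gains sum to 0.109 + 0.2 + 0.519 = 0.828.
g_cld = 0.8067 − 0.828 = -0.02.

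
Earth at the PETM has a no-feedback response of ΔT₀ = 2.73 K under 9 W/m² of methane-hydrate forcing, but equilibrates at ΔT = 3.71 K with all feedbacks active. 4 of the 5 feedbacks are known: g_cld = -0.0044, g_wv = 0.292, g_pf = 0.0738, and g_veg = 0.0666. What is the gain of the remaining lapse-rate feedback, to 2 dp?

Amplification A = ΔT/ΔT₀ = 3.71/2.73 = 1.359.
Total gain g = 1 − 1/A = 1 − 1/1.359 = 0.2642.
Known gains sum to -0.0044 + 0.292 + 0.0738 + 0.0666 = 0.428.
g_lr = 0.2642 − 0.428 = -0.16.

-0.16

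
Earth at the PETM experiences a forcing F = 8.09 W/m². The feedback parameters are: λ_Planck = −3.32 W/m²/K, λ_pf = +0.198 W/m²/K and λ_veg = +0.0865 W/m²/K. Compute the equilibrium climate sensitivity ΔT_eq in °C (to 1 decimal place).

Net feedback parameter λ = (−3.32) + (+0.198) + (+0.0865) = -3.0355 W/m²/K.
ΔT = −F/λ = −8.09/(-3.0355) = 2.7 °C.

2.7 °C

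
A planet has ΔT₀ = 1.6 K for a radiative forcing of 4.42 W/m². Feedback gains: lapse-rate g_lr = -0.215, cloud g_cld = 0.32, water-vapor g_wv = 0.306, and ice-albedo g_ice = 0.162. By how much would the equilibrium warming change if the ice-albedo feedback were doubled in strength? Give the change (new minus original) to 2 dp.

2.29 K

Original: g = 0.573, ΔT = 1.6/(1−0.573) = 3.7471 K.
With doubled ice-albedo: g' = 0.735, ΔT' = 1.6/(1−0.735) = 6.0377 K.
Change = 6.0377 − 3.7471 = 2.29 K.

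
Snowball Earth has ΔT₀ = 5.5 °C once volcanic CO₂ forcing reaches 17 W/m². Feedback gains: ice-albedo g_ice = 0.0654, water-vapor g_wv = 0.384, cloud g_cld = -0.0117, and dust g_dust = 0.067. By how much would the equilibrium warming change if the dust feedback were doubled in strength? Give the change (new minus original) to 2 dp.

Original: g = 0.5047, ΔT = 5.5/(1−0.5047) = 11.1044 °C.
With doubled dust: g' = 0.5717, ΔT' = 5.5/(1−0.5717) = 12.8415 °C.
Change = 12.8415 − 11.1044 = 1.74 °C.

1.74 °C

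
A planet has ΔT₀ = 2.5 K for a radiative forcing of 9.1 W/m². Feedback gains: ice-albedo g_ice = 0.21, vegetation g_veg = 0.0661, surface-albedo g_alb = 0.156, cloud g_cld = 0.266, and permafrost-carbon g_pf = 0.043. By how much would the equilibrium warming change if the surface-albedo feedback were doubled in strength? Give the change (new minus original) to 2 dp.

14.64 K

Original: g = 0.7411, ΔT = 2.5/(1−0.7411) = 9.6562 K.
With doubled surface-albedo: g' = 0.8971, ΔT' = 2.5/(1−0.8971) = 24.2954 K.
Change = 24.2954 − 9.6562 = 14.64 K.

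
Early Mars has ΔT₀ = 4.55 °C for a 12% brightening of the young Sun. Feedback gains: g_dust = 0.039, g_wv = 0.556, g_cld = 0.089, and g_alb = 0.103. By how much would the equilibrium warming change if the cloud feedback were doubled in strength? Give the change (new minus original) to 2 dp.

15.33 °C

Original: g = 0.787, ΔT = 4.55/(1−0.787) = 21.3615 °C.
With doubled cloud: g' = 0.876, ΔT' = 4.55/(1−0.876) = 36.6935 °C.
Change = 36.6935 − 21.3615 = 15.33 °C.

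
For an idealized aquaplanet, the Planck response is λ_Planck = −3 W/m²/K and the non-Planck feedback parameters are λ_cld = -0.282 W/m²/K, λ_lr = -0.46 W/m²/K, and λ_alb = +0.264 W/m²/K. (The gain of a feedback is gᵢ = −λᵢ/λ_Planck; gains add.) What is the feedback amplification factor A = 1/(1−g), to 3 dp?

0.863

Convert to gains: g_cld = -0.282/3 = -0.094; g_lr = -0.46/3 = -0.1533; g_alb = 0.264/3 = 0.088.
Total gain g = -0.1593.
A = 1/(1 + 0.1593) = 0.863.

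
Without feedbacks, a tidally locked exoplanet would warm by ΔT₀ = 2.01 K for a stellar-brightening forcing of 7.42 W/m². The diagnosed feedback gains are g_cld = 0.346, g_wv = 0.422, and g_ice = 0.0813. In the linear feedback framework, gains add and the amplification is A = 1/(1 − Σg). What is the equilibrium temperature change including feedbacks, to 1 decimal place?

Total gain g = 0.346 + 0.422 + 0.0813 = 0.8493.
Amplification A = 1/(1 − 0.8493) = 6.636.
ΔT = 2.01 × 6.636 = 13.3 K.

13.3 K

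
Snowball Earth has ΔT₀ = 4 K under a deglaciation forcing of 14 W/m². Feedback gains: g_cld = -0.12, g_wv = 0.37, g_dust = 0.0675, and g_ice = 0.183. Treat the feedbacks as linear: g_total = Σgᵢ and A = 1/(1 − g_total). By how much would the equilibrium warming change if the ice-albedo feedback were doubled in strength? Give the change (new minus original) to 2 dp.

Original: g = 0.5005, ΔT = 4/(1−0.5005) = 8.0080 K.
With doubled ice-albedo: g' = 0.6835, ΔT' = 4/(1−0.6835) = 12.6382 K.
Change = 12.6382 − 8.0080 = 4.63 K.

4.63 K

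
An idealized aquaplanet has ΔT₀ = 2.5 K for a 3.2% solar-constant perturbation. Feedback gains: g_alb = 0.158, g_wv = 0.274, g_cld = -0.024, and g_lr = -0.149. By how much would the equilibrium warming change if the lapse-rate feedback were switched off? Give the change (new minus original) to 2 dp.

0.85 K

Original: g = 0.259, ΔT = 2.5/(1−0.259) = 3.3738 K.
Without lapse-rate: g' = 0.408, ΔT' = 2.5/(1−0.408) = 4.2230 K.
Change = 4.2230 − 3.3738 = 0.85 K.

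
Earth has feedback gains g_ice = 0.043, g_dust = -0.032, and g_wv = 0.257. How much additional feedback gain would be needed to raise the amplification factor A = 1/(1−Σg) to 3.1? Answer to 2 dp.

0.41

Current total gain = 0.268.
Target gain for A = 3.1: g* = 1 − 1/3.1 = 0.6774.
Additional gain needed = 0.6774 − 0.268 = 0.41.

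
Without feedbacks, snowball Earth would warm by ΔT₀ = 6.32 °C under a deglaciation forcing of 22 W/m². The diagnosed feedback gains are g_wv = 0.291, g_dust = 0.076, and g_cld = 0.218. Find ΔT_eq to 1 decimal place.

15.2 °C

Total gain g = 0.291 + 0.076 + 0.218 = 0.585.
Amplification A = 1/(1 − 0.585) = 2.41.
ΔT = 6.32 × 2.41 = 15.2 °C.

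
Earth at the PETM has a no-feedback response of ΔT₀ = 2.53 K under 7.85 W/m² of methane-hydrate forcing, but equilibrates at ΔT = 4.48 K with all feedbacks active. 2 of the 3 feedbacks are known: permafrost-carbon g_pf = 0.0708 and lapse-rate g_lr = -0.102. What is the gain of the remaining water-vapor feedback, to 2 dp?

Amplification A = ΔT/ΔT₀ = 4.48/2.53 = 1.771.
Total gain g = 1 − 1/A = 1 − 1/1.771 = 0.4353.
Known gains sum to 0.0708 − 0.102 = -0.0312.
g_wv = 0.4353 + 0.0312 = 0.47.

0.47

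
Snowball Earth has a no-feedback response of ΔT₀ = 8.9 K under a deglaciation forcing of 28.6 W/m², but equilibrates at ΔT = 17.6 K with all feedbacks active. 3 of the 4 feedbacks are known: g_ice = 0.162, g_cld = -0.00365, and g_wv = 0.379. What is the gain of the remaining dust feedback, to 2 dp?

-0.04

Amplification A = ΔT/ΔT₀ = 17.6/8.9 = 1.978.
Total gain g = 1 − 1/A = 1 − 1/1.978 = 0.4944.
Known gains sum to 0.162 − 0.00365 + 0.379 = 0.53735.
g_dust = 0.4944 − 0.53735 = -0.04.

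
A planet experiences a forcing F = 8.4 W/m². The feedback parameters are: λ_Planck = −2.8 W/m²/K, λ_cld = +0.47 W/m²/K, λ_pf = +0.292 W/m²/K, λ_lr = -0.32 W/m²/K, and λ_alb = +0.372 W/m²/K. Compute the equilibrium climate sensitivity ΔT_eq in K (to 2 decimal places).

4.23 K

Net feedback parameter λ = (−2.8) + (+0.47) + (+0.292) + (-0.32) + (+0.372) = -1.986 W/m²/K.
ΔT = −F/λ = −8.4/(-1.986) = 4.23 K.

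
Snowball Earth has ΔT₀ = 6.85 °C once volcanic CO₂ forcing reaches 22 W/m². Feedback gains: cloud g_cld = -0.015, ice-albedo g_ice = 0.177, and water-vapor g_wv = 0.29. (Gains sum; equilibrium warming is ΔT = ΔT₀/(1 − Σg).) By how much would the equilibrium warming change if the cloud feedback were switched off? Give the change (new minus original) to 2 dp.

Original: g = 0.452, ΔT = 6.85/(1−0.452) = 12.5000 °C.
Without cloud: g' = 0.467, ΔT' = 6.85/(1−0.467) = 12.8518 °C.
Change = 12.8518 − 12.5000 = 0.35 °C.

0.35 °C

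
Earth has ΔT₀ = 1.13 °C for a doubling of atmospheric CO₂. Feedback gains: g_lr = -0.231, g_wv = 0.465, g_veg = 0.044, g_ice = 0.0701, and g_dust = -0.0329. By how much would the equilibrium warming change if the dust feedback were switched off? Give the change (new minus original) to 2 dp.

Original: g = 0.3152, ΔT = 1.13/(1−0.3152) = 1.6501 °C.
Without dust: g' = 0.3481, ΔT' = 1.13/(1−0.3481) = 1.7334 °C.
Change = 1.7334 − 1.6501 = 0.08 °C.

0.08 °C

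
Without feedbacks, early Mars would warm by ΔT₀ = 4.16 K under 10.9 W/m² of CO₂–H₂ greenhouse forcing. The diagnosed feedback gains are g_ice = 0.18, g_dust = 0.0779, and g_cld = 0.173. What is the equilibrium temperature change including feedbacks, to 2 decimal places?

Total gain g = 0.18 + 0.0779 + 0.173 = 0.4309.
Amplification A = 1/(1 − 0.4309) = 1.757.
ΔT = 4.16 × 1.757 = 7.31 K.

7.31 K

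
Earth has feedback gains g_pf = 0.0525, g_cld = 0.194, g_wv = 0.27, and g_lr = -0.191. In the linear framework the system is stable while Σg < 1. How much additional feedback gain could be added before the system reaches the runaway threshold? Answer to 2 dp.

Current total gain = 0.0525 + 0.194 + 0.27 − 0.191 = 0.3255.
Margin to runaway = 1 − 0.3255 = 0.67.

0.67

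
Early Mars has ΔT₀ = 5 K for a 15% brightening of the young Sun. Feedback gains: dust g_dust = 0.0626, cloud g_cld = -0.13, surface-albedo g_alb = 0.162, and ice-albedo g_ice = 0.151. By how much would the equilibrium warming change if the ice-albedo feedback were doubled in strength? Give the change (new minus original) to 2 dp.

Original: g = 0.2456, ΔT = 5/(1−0.2456) = 6.6278 K.
With doubled ice-albedo: g' = 0.3966, ΔT' = 5/(1−0.3966) = 8.2864 K.
Change = 8.2864 − 6.6278 = 1.66 K.

1.66 K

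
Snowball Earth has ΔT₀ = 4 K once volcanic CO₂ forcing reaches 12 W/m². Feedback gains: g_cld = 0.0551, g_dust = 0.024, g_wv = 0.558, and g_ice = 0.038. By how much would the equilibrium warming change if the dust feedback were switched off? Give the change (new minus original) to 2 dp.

Original: g = 0.6751, ΔT = 4/(1−0.6751) = 12.3115 K.
Without dust: g' = 0.6511, ΔT' = 4/(1−0.6511) = 11.4646 K.
Change = 11.4646 − 12.3115 = -0.85 K.

-0.85 K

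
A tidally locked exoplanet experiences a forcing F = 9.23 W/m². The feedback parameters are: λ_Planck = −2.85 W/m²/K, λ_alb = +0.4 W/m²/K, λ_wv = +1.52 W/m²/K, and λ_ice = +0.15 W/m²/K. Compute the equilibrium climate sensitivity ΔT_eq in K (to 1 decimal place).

11.8 K

Net feedback parameter λ = (−2.85) + (+0.4) + (+1.52) + (+0.15) = -0.78 W/m²/K.
ΔT = −F/λ = −9.23/(-0.78) = 11.8 K.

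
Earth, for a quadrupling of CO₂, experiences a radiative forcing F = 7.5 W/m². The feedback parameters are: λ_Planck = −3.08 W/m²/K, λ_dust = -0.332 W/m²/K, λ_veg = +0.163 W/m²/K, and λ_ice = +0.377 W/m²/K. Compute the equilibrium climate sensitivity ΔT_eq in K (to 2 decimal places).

Net feedback parameter λ = (−3.08) + (-0.332) + (+0.163) + (+0.377) = -2.872 W/m²/K.
ΔT = −F/λ = −7.5/(-2.872) = 2.61 K.

2.61 K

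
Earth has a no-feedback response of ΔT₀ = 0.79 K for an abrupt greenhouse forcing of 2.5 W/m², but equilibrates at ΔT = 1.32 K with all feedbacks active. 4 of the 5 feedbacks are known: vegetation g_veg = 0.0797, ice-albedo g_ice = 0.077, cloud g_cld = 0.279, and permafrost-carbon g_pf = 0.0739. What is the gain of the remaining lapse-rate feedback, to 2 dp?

Amplification A = ΔT/ΔT₀ = 1.32/0.79 = 1.671.
Total gain g = 1 − 1/A = 1 − 1/1.671 = 0.4016.
Known gains sum to 0.0797 + 0.077 + 0.279 + 0.0739 = 0.5096.
g_lr = 0.4016 − 0.5096 = -0.11.

-0.11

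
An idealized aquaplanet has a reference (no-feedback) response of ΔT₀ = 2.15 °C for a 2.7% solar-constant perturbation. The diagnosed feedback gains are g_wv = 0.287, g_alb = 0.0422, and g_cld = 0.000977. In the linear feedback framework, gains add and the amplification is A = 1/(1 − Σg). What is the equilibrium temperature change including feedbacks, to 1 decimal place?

3.2 °C

Total gain g = 0.287 + 0.0422 + 0.000977 = 0.330177.
Amplification A = 1/(1 − 0.330177) = 1.493.
ΔT = 2.15 × 1.493 = 3.2 °C.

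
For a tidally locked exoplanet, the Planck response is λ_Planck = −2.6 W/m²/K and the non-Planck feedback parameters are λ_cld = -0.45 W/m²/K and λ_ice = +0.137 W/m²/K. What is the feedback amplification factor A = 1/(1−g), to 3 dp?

Convert to gains: g_cld = -0.45/2.6 = -0.1731; g_ice = 0.137/2.6 = 0.05269.
Total gain g = -0.12041.
A = 1/(1 + 0.12041) = 0.893.

0.893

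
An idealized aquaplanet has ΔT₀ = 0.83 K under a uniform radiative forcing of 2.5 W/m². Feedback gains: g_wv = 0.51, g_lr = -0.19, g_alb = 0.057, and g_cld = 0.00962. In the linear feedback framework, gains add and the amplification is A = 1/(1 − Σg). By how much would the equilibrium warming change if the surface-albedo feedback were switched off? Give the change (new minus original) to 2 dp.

-0.12 K

Original: g = 0.38662, ΔT = 0.83/(1−0.38662) = 1.3532 K.
Without surface-albedo: g' = 0.32962, ΔT' = 0.83/(1−0.32962) = 1.2381 K.
Change = 1.2381 − 1.3532 = -0.12 K.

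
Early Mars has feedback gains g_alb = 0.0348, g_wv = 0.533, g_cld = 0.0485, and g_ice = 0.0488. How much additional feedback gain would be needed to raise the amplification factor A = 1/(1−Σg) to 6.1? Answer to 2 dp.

Current total gain = 0.6651.
Target gain for A = 6.1: g* = 1 − 1/6.1 = 0.8361.
Additional gain needed = 0.8361 − 0.6651 = 0.17.

0.17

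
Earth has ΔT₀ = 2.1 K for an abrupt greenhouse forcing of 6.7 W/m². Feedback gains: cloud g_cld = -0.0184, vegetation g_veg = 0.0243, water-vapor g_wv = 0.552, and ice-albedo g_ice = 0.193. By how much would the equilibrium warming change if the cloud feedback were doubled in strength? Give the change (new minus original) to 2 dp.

-0.58 K

Original: g = 0.7509, ΔT = 2.1/(1−0.7509) = 8.4303 K.
With doubled cloud: g' = 0.7325, ΔT' = 2.1/(1−0.7325) = 7.8505 K.
Change = 7.8505 − 8.4303 = -0.58 K.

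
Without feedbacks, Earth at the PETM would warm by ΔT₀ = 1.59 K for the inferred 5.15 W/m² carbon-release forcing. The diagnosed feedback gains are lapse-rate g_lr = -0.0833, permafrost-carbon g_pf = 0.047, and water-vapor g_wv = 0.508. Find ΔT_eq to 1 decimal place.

3.0 K

Total gain g = -0.0833 + 0.047 + 0.508 = 0.4717.
Amplification A = 1/(1 − 0.4717) = 1.893.
ΔT = 1.59 × 1.893 = 3.0 K.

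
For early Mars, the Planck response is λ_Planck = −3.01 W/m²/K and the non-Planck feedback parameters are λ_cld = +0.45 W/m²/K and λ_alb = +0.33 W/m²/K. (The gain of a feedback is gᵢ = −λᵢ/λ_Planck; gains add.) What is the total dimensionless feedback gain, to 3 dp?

Convert to gains: g_cld = 0.45/3.01 = 0.1495; g_alb = 0.33/3.01 = 0.1096.
Total gain g = 0.2591.

0.259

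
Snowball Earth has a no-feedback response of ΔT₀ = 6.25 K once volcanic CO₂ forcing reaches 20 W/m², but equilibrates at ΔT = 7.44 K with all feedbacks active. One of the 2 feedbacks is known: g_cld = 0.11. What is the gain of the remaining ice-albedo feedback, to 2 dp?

Amplification A = ΔT/ΔT₀ = 7.44/6.25 = 1.19.
Total gain g = 1 − 1/A = 1 − 1/1.19 = 0.1597.
The known gain is 0.11.
g_ice = 0.1597 − 0.11 = 0.05.

0.05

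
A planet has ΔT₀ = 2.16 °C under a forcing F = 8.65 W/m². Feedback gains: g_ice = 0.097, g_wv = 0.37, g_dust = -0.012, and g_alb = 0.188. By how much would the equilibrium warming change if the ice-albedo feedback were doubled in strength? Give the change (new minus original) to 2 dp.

Original: g = 0.643, ΔT = 2.16/(1−0.643) = 6.0504 °C.
With doubled ice-albedo: g' = 0.74, ΔT' = 2.16/(1−0.74) = 8.3077 °C.
Change = 8.3077 − 6.0504 = 2.26 °C.

2.26 °C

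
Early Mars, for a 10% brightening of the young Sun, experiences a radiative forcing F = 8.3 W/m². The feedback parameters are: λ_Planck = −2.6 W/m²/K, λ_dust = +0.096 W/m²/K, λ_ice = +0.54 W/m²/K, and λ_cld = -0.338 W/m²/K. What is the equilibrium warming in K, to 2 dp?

Net feedback parameter λ = (−2.6) + (+0.096) + (+0.54) + (-0.338) = -2.302 W/m²/K.
ΔT = −F/λ = −8.3/(-2.302) = 3.61 K.

3.61 K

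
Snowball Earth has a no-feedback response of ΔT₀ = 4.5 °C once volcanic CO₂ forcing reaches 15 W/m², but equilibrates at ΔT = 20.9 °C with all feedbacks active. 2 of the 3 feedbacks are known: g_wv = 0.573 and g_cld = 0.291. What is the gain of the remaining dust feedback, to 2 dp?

-0.08

Amplification A = ΔT/ΔT₀ = 20.9/4.5 = 4.644.
Total gain g = 1 − 1/A = 1 − 1/4.644 = 0.7847.
Known gains sum to 0.573 + 0.291 = 0.864.
g_dust = 0.7847 − 0.864 = -0.08.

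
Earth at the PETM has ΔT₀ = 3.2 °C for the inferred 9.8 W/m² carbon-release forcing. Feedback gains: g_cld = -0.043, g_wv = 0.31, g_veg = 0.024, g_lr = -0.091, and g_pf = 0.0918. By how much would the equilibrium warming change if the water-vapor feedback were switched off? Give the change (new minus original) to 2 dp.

Original: g = 0.2918, ΔT = 3.2/(1−0.2918) = 4.5185 °C.
Without water-vapor: g' = -0.0182, ΔT' = 3.2/(1+0.0182) = 3.1428 °C.
Change = 3.1428 − 4.5185 = -1.38 °C.

-1.38 °C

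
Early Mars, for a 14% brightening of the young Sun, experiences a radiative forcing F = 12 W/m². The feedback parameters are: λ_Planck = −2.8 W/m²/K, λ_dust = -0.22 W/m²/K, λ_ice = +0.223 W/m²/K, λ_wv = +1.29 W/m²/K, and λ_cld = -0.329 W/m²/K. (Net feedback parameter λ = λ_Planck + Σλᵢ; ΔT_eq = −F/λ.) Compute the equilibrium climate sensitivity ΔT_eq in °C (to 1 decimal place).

6.5 °C

Net feedback parameter λ = (−2.8) + (-0.22) + (+0.223) + (+1.29) + (-0.329) = -1.836 W/m²/K.
ΔT = −F/λ = −12/(-1.836) = 6.5 °C.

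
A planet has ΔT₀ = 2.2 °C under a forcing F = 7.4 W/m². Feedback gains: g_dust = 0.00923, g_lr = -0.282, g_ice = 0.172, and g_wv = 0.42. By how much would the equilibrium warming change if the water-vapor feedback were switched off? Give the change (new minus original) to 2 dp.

Original: g = 0.31923, ΔT = 2.2/(1−0.31923) = 3.2316 °C.
Without water-vapor: g' = -0.10077, ΔT' = 2.2/(1+0.10077) = 1.9986 °C.
Change = 1.9986 − 3.2316 = -1.23 °C.

-1.23 °C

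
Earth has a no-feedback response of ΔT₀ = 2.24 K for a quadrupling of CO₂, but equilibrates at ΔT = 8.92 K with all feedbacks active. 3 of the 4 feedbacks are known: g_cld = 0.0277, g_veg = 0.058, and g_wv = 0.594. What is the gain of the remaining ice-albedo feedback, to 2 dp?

Amplification A = ΔT/ΔT₀ = 8.92/2.24 = 3.982.
Total gain g = 1 − 1/A = 1 − 1/3.982 = 0.7489.
Known gains sum to 0.0277 + 0.058 + 0.594 = 0.6797.
g_ice = 0.7489 − 0.6797 = 0.07.

0.07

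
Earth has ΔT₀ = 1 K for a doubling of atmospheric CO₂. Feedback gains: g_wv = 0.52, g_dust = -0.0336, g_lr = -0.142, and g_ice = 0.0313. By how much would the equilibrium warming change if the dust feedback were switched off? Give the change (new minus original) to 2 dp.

Original: g = 0.3757, ΔT = 1/(1−0.3757) = 1.6018 K.
Without dust: g' = 0.4093, ΔT' = 1/(1−0.4093) = 1.6929 K.
Change = 1.6929 − 1.6018 = 0.09 K.

0.09 K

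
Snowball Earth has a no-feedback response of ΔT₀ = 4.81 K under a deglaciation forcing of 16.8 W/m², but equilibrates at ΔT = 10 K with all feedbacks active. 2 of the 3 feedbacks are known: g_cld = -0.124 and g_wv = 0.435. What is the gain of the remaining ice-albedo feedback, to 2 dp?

Amplification A = ΔT/ΔT₀ = 10/4.81 = 2.079.
Total gain g = 1 − 1/A = 1 − 1/2.079 = 0.519.
Known gains sum to -0.124 + 0.435 = 0.311.
g_ice = 0.519 − 0.311 = 0.21.

0.21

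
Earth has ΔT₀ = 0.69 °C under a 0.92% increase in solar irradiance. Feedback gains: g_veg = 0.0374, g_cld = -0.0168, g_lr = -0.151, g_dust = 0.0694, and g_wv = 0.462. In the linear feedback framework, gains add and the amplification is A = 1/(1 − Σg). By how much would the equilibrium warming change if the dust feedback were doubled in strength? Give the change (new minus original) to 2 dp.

0.15 °C

Original: g = 0.401, ΔT = 0.69/(1−0.401) = 1.1519 °C.
With doubled dust: g' = 0.4704, ΔT' = 0.69/(1−0.4704) = 1.3029 °C.
Change = 1.3029 − 1.1519 = 0.15 °C.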